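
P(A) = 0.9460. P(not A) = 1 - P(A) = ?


P(not A) = 1 - 0.9460 = 0.0540

P(not A) = 0.0540


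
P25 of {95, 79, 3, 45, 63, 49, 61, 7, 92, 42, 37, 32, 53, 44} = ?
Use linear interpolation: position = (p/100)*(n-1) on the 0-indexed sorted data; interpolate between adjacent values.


Sorted: 3, 7, 32, 37, 42, 44, 45, 49, 53, 61, 63, 79, 92, 95
n = 14
Index = 25/100 * 13 = 3.2500
Lower = data[3] = 37, Upper = data[4] = 42
P25 = 37 + 0.2500*(5) = 38.2500

P25 = 38.2500


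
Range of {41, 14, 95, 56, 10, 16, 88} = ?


Max = 95, Min = 10
Range = 95 - 10 = 85

Range = 85


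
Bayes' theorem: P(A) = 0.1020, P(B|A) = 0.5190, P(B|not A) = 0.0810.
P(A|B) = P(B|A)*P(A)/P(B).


P(B) = P(B|A)*P(A) + P(B|A')*P(A')
= 0.5190*0.1020 + 0.0810*0.8980
= 0.052938 + 0.072738 = 0.125676
P(A|B) = 0.052938/0.125676 = 0.4212

P(A|B) = 0.4212


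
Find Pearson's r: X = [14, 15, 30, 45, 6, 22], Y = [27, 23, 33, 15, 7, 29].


Mean X = 22.0000, Mean Y = 22.3333
SD X = 12.662280, SD Y = 8.844333
Cov = 20.000000
r = 20.000000/(12.662280*8.844333) = 0.1786

r = 0.1786


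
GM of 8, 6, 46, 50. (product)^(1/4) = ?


Product = 8 × 6 × 46 × 50 = 110400
GM = 110400^(1/4) = 18.2281

GM = 18.2281


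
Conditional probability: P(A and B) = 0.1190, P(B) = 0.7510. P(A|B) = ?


P(A|B) = 0.1190/0.7510 = 0.1585

P(A|B) = 0.1585


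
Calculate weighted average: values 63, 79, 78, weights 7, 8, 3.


Numerator = 63*7 + 79*8 + 78*3 = 1307
Denominator = 7 + 8 + 3 = 18
WM = 1307/18 = 72.6111

WM = 72.6111


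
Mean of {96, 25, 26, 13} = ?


Sum = 96 + 25 + 26 + 13 = 160
n = 4
Mean = 160/4 = 40.0000

Mean = 40.0000


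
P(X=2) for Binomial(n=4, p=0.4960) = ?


C(4,2) = 6
p^2 = 0.246016
(1-p)^2 = 0.254016
P = 6 * 0.246016 * 0.254016 = 0.3750

P(X=2) = 0.3750


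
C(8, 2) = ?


C(8,2) = 8!/(2! × 6!)
= 40320/(2 × 720)
= 28

C(8,2) = 28


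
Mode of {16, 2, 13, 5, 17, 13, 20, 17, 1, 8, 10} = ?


Frequencies: 1:1, 2:1, 5:1, 8:1, 10:1, 13:2, 16:1, 17:2, 20:1
Max frequency = 2
Mode = 13, 17

Mode = 13, 17


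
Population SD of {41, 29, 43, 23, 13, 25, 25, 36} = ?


Mean = 29.3750
Variance = 88.9844
SD = sqrt(88.9844) = 9.4332

SD = 9.4332


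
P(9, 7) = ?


P(9,7) = 9!/2!
= 362880/2
= 181440

P(9,7) = 181440


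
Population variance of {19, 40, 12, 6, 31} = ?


Mean = 21.6000
Squared deviations: 6.7600, 338.5600, 92.1600, 243.3600, 88.3600
Sum = 769.2000
Variance = 769.2000/5 = 153.8400

Variance = 153.8400


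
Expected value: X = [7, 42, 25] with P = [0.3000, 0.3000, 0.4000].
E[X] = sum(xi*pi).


E[X] = 7*0.3000 + 42*0.3000 + 25*0.4000
= 2.1000 + 12.6000 + 10.0000
= 24.7000

E[X] = 24.7000


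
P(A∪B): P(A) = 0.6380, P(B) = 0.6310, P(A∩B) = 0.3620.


P(A∪B) = 0.6380 + 0.6310 - 0.3620
= 1.2690 - 0.3620
= 0.9070

P(A∪B) = 0.9070


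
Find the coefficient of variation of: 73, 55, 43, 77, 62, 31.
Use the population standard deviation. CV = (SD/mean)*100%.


Mean = 56.8333
SD = 16.1081
CV = (16.1081/56.8333)*100 = 28.3428%

CV = 28.3428%


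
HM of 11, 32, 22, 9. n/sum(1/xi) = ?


Sum of reciprocals = 1/11 + 1/32 + 1/22 + 1/9 = 0.278725
HM = 4/0.278725 = 14.3511

HM = 14.3511


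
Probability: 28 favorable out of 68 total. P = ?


P = 28/68 = 0.4118

P = 0.4118


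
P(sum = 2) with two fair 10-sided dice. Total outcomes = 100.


Total outcomes = 10×10 = 100
Favorable (sum = 2): 1
P = 1/100 = 0.0100

P = 0.0100


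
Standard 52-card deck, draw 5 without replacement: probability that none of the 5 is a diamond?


P(no diamonds) = (39/52) × (38/51) × (37/50) × (36/49) × (35/48)
= 0.2215

P = 0.2215


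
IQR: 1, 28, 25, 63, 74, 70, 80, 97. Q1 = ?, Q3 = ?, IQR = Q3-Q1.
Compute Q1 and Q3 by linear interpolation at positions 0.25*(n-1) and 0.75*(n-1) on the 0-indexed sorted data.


Sorted: 1, 25, 28, 63, 70, 74, 80, 97
Q1 (25th %ile) = 27.2500
Q3 (75th %ile) = 75.5000
IQR = 75.5000 - 27.2500 = 48.2500

IQR = 48.2500


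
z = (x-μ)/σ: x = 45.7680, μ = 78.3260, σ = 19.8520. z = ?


z = (45.7680 - 78.3260)/19.8520
= -32.5580/19.8520
= -1.6400

z = -1.6400


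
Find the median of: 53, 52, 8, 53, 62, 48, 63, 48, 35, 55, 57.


Sorted: 8, 35, 48, 48, 52, 53, 53, 55, 57, 62, 63
n = 11 (odd)
Middle value = 53

Median = 53


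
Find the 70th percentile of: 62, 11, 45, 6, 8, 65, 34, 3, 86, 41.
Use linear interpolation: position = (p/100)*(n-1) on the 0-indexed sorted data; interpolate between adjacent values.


Sorted: 3, 6, 8, 11, 34, 41, 45, 62, 65, 86
n = 10
Index = 70/100 * 9 = 6.3000
Lower = data[6] = 45, Upper = data[7] = 62
P70 = 45 + 0.3000*(17) = 50.1000

P70 = 50.1000


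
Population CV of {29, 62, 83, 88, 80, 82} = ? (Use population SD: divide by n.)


Mean = 70.6667
SD = 20.3279
CV = (20.3279/70.6667)*100 = 28.7659%

CV = 28.7659%


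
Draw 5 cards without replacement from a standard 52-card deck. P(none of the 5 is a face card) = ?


P(no face cards) = (40/52) × (39/51) × (38/50) × (37/49) × (36/48)
= 0.2532

P = 0.2532


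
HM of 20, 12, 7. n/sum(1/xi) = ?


Sum of reciprocals = 1/20 + 1/12 + 1/7 = 0.276190
HM = 3/0.276190 = 10.8621

HM = 10.8621


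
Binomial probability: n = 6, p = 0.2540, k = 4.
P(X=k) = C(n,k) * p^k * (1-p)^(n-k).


C(6,4) = 15
p^4 = 0.004162
(1-p)^2 = 0.556516
P = 15 * 0.004162 * 0.556516 = 0.0347

P(X=4) = 0.0347


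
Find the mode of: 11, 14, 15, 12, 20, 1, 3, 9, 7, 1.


Frequencies: 1:2, 3:1, 7:1, 9:1, 11:1, 12:1, 14:1, 15:1, 20:1
Max frequency = 2
Mode = 1

Mode = 1


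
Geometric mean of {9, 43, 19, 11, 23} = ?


Product = 9 × 43 × 19 × 11 × 23 = 1860309
GM = 1860309^(1/5) = 17.9439

GM = 17.9439


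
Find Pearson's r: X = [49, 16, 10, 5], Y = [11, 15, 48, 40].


Mean X = 20.0000, Mean Y = 28.5000
SD X = 17.190113, SD Y = 15.819292
Cov = -205.250000
r = -205.250000/(17.190113*15.819292) = -0.7548

r = -0.7548


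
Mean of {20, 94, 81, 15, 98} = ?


Sum = 20 + 94 + 81 + 15 + 98 = 308
n = 5
Mean = 308/5 = 61.6000

Mean = 61.6000


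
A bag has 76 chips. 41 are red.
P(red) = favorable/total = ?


P = 41/76 = 0.5395

P = 0.5395


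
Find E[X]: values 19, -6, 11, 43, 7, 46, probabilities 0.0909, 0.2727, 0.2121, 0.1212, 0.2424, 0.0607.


E[X] = 19*0.0909 - 6*0.2727 + 11*0.2121 + 43*0.1212 + 7*0.2424 + 46*0.0607
= 1.7271 - 1.6362 + 2.3331 + 5.2116 + 1.6968 + 2.7922
= 12.1246

E[X] = 12.1246


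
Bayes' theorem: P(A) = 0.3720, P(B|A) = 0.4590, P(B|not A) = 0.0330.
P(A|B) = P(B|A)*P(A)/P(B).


P(B) = P(B|A)*P(A) + P(B|A')*P(A')
= 0.4590*0.3720 + 0.0330*0.6280
= 0.170748 + 0.020724 = 0.191472
P(A|B) = 0.170748/0.191472 = 0.8918

P(A|B) = 0.8918


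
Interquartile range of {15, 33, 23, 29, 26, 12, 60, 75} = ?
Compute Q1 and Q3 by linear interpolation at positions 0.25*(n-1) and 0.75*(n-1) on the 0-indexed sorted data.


Sorted: 12, 15, 23, 26, 29, 33, 60, 75
Q1 (25th %ile) = 21.0000
Q3 (75th %ile) = 39.7500
IQR = 39.7500 - 21.0000 = 18.7500

IQR = 18.7500


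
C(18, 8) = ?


C(18,8) = 18!/(8! × 10!)
= 6402373705728000/(40320 × 3628800)
= 43758

C(18,8) = 43758


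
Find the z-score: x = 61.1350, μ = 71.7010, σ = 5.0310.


z = (61.1350 - 71.7010)/5.0310
= -10.5660/5.0310
= -2.1002

z = -2.1002


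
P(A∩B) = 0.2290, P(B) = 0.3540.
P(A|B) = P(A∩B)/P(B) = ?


P(A|B) = 0.2290/0.3540 = 0.6469

P(A|B) = 0.6469


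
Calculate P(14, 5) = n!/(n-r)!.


P(14,5) = 14!/9!
= 87178291200/362880
= 240240

P(14,5) = 240240


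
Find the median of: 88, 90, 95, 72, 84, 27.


Sorted: 27, 72, 84, 88, 90, 95
n = 6 (even)
Middle values: 84 and 88
Median = (84+88)/2 = 86.0000

Median = 86.0000


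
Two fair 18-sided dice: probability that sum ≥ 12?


Total outcomes = 18×18 = 324
Favorable (sum ≥ 12): 269
P = 269/324 = 0.8302

P = 0.8302


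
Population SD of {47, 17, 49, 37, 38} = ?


Mean = 37.6000
Variance = 128.6400
SD = sqrt(128.6400) = 11.3420

SD = 11.3420


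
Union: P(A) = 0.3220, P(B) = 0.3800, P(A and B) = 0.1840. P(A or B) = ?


P(A∪B) = 0.3220 + 0.3800 - 0.1840
= 0.7020 - 0.1840
= 0.5180

P(A∪B) = 0.5180


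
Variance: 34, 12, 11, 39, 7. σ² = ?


Mean = 20.6000
Squared deviations: 179.5600, 73.9600, 92.1600, 338.5600, 184.9600
Sum = 869.2000
Variance = 869.2000/5 = 173.8400

Variance = 173.8400


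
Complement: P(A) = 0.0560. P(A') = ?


P(not A) = 1 - 0.0560 = 0.9440

P(not A) = 0.9440


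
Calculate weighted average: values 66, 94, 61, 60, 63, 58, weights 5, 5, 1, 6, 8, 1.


Numerator = 66*5 + 94*5 + 61*1 + 60*6 + 63*8 + 58*1 = 1783
Denominator = 5 + 5 + 1 + 6 + 8 + 1 = 26
WM = 1783/26 = 68.5769

WM = 68.5769


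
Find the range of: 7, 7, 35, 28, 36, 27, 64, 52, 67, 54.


Max = 67, Min = 7
Range = 67 - 7 = 60

Range = 60


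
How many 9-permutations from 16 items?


P(16,9) = 16!/7!
= 20922789888000/5040
= 4151347200

P(16,9) = 4151347200


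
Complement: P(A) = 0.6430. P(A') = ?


P(not A) = 1 - 0.6430 = 0.3570

P(not A) = 0.3570


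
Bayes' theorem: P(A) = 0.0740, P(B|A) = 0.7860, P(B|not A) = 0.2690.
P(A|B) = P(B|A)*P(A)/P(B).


P(B) = P(B|A)*P(A) + P(B|A')*P(A')
= 0.7860*0.0740 + 0.2690*0.9260
= 0.058164 + 0.249094 = 0.307258
P(A|B) = 0.058164/0.307258 = 0.1893

P(A|B) = 0.1893


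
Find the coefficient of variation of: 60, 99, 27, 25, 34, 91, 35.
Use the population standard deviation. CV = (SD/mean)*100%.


Mean = 53.0000
SD = 28.6705
CV = (28.6705/53.0000)*100 = 54.0954%

CV = 54.0954%


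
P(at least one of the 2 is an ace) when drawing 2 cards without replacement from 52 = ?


P(at least one) = 1 - P(none)
P(none) = (48/52) × (47/51) = 0.850679
P(at least one) = 1 - 0.850679 = 0.1493

P = 0.1493


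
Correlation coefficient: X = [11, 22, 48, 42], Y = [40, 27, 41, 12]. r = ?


Mean X = 30.7500, Mean Y = 30.0000
SD X = 14.922718, SD Y = 11.768602
Cov = -46.000000
r = -46.000000/(14.922718*11.768602) = -0.2619

r = -0.2619


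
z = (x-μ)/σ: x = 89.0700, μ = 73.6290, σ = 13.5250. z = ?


z = (89.0700 - 73.6290)/13.5250
= 15.4410/13.5250
= 1.1417

z = 1.1417


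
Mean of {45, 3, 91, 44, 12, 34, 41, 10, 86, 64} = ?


Sum = 45 + 3 + 91 + 44 + 12 + 34 + 41 + 10 + 86 + 64 = 430
n = 10
Mean = 430/10 = 43.0000

Mean = 43.0000


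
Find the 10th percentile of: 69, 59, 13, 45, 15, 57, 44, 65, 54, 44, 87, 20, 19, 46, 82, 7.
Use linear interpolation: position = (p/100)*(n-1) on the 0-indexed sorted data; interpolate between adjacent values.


Sorted: 7, 13, 15, 19, 20, 44, 44, 45, 46, 54, 57, 59, 65, 69, 82, 87
n = 16
Index = 10/100 * 15 = 1.5000
Lower = data[1] = 13, Upper = data[2] = 15
P10 = 13 + 0.5000*(2) = 14.0000

P10 = 14.0000


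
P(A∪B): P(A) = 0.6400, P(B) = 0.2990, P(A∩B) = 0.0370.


P(A∪B) = 0.6400 + 0.2990 - 0.0370
= 0.9390 - 0.0370
= 0.9020

P(A∪B) = 0.9020


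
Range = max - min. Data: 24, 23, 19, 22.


Max = 24, Min = 19
Range = 24 - 19 = 5

Range = 5


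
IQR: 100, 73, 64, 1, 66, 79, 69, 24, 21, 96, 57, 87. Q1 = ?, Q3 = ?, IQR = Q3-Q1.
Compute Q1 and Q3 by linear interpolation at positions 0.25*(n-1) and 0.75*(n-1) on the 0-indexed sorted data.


Sorted: 1, 21, 24, 57, 64, 66, 69, 73, 79, 87, 96, 100
Q1 (25th %ile) = 48.7500
Q3 (75th %ile) = 81.0000
IQR = 81.0000 - 48.7500 = 32.2500

IQR = 32.2500


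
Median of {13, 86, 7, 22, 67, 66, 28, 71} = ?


Sorted: 7, 13, 22, 28, 66, 67, 71, 86
n = 8 (even)
Middle values: 28 and 66
Median = (28+66)/2 = 47.0000

Median = 47.0000


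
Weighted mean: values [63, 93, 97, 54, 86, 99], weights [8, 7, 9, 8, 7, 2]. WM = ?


Numerator = 63*8 + 93*7 + 97*9 + 54*8 + 86*7 + 99*2 = 3260
Denominator = 8 + 7 + 9 + 8 + 7 + 2 = 41
WM = 3260/41 = 79.5122

WM = 79.5122


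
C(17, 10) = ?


C(17,10) = 17!/(10! × 7!)
= 355687428096000/(3628800 × 5040)
= 19448

C(17,10) = 19448


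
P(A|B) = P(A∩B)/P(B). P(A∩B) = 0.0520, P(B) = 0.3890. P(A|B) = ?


P(A|B) = 0.0520/0.3890 = 0.1337

P(A|B) = 0.1337


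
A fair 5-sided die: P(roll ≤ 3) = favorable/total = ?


Favorable outcomes (roll ≤ 3): 3
Total outcomes = 5
P = 3/5 = 0.6000

P = 0.6000


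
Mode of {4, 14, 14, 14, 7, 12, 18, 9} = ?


Frequencies: 4:1, 7:1, 9:1, 12:1, 14:3, 18:1
Max frequency = 3
Mode = 14

Mode = 14


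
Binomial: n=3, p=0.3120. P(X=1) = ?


C(3,1) = 3
p^1 = 0.312000
(1-p)^2 = 0.473344
P = 3 * 0.312000 * 0.473344 = 0.4430

P(X=1) = 0.4430


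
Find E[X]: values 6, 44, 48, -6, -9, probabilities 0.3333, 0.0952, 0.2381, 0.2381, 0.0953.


E[X] = 6*0.3333 + 44*0.0952 + 48*0.2381 - 6*0.2381 - 9*0.0953
= 1.9998 + 4.1888 + 11.4288 - 1.4286 - 0.8577
= 15.3311

E[X] = 15.3311


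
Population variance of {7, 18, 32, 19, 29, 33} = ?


Mean = 23.0000
Squared deviations: 256.0000, 25.0000, 81.0000, 16.0000, 36.0000, 100.0000
Sum = 514.0000
Variance = 514.0000/6 = 85.6667

Variance = 85.6667


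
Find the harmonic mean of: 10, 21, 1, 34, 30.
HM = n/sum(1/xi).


Sum of reciprocals = 1/10 + 1/21 + 1/1 + 1/34 + 1/30 = 1.210364
HM = 5/1.210364 = 4.1310

HM = 4.1310


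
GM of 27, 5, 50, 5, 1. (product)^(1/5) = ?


Product = 27 × 5 × 50 × 5 × 1 = 33750
GM = 33750^(1/5) = 8.0474

GM = 8.0474


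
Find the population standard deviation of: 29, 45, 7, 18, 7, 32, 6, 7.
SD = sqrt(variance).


Mean = 18.8750
Variance = 193.3594
SD = sqrt(193.3594) = 13.9054

SD = 13.9054


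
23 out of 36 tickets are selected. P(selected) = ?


P = 23/36 = 0.6389

P = 0.6389


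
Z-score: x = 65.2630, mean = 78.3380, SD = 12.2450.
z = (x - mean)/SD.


z = (65.2630 - 78.3380)/12.2450
= -13.0750/12.2450
= -1.0678

z = -1.0678


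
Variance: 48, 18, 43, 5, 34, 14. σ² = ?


Mean = 27.0000
Squared deviations: 441.0000, 81.0000, 256.0000, 484.0000, 49.0000, 169.0000
Sum = 1480.0000
Variance = 1480.0000/6 = 246.6667

Variance = 246.6667


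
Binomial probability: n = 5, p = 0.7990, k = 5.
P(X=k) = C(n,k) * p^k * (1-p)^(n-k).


C(5,5) = 1
p^5 = 0.325637
(1-p)^0 = 1.000000
P = 1 * 0.325637 * 1.000000 = 0.3256

P(X=5) = 0.3256


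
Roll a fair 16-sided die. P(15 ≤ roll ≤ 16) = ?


Favorable outcomes (15 ≤ roll ≤ 16): 2
Total outcomes = 16
P = 2/16 = 0.1250

P = 0.1250


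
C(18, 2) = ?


C(18,2) = 18!/(2! × 16!)
= 6402373705728000/(2 × 20922789888000)
= 153

C(18,2) = 153


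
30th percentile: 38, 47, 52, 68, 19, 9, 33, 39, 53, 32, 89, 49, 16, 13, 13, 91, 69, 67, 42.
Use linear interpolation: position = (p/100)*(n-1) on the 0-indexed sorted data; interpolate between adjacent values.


Sorted: 9, 13, 13, 16, 19, 32, 33, 38, 39, 42, 47, 49, 52, 53, 67, 68, 69, 89, 91
n = 19
Index = 30/100 * 18 = 5.4000
Lower = data[5] = 32, Upper = data[6] = 33
P30 = 32 + 0.4000*(1) = 32.4000

P30 = 32.4000


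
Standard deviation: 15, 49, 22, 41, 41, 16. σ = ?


Mean = 30.6667
Variance = 180.8889
SD = sqrt(180.8889) = 13.4495

SD = 13.4495


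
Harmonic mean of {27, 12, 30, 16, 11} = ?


Sum of reciprocals = 1/27 + 1/12 + 1/30 + 1/16 + 1/11 = 0.307113
HM = 5/0.307113 = 16.2807

HM = 16.2807


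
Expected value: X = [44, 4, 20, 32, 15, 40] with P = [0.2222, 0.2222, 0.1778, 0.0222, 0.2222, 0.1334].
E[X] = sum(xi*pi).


E[X] = 44*0.2222 + 4*0.2222 + 20*0.1778 + 32*0.0222 + 15*0.2222 + 40*0.1334
= 9.7768 + 0.8888 + 3.5560 + 0.7104 + 3.3330 + 5.3360
= 23.6010

E[X] = 23.6010


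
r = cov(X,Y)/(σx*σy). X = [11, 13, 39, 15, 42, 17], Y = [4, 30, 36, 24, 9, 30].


Mean X = 22.8333, Mean Y = 22.1667
SD X = 12.654600, SD Y = 11.696391
Cov = 8.194444
r = 8.194444/(12.654600*11.696391) = 0.0554

r = 0.0554


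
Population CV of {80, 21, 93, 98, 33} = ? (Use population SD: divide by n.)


Mean = 65.0000
SD = 31.8057
CV = (31.8057/65.0000)*100 = 48.9318%

CV = 48.9318%


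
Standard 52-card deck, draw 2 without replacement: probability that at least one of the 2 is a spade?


P(at least one) = 1 - P(none)
P(none) = (39/52) × (38/51) = 0.558824
P(at least one) = 1 - 0.558824 = 0.4412

P = 0.4412


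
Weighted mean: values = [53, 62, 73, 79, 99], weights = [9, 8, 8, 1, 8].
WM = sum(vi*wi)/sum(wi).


Numerator = 53*9 + 62*8 + 73*8 + 79*1 + 99*8 = 2428
Denominator = 9 + 8 + 8 + 1 + 8 = 34
WM = 2428/34 = 71.4118

WM = 71.4118


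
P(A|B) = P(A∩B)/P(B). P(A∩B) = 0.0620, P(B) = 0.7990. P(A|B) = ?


P(A|B) = 0.0620/0.7990 = 0.0776

P(A|B) = 0.0776


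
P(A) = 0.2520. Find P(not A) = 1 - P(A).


P(not A) = 1 - 0.2520 = 0.7480

P(not A) = 0.7480


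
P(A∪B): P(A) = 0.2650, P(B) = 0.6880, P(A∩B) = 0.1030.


P(A∪B) = 0.2650 + 0.6880 - 0.1030
= 0.9530 - 0.1030
= 0.8500

P(A∪B) = 0.8500


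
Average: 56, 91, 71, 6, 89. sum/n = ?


Sum = 56 + 91 + 71 + 6 + 89 = 313
n = 5
Mean = 313/5 = 62.6000

Mean = 62.6000


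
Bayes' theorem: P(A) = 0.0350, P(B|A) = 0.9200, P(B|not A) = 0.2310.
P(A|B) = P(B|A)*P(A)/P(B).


P(B) = P(B|A)*P(A) + P(B|A')*P(A')
= 0.9200*0.0350 + 0.2310*0.9650
= 0.032200 + 0.222915 = 0.255115
P(A|B) = 0.032200/0.255115 = 0.1262

P(A|B) = 0.1262


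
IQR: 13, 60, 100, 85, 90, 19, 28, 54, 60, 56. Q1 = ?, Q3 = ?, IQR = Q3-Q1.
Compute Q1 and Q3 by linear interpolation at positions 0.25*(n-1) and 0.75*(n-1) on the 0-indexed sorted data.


Sorted: 13, 19, 28, 54, 56, 60, 60, 85, 90, 100
Q1 (25th %ile) = 34.5000
Q3 (75th %ile) = 78.7500
IQR = 78.7500 - 34.5000 = 44.2500

IQR = 44.2500


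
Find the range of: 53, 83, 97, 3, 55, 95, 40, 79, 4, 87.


Max = 97, Min = 3
Range = 97 - 3 = 94

Range = 94


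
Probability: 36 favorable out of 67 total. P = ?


P = 36/67 = 0.5373

P = 0.5373


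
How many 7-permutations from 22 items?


P(22,7) = 22!/15!
= 1124000727777607680000/1307674368000
= 859541760

P(22,7) = 859541760


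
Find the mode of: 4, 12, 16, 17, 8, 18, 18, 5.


Frequencies: 4:1, 5:1, 8:1, 12:1, 16:1, 17:1, 18:2
Max frequency = 2
Mode = 18

Mode = 18


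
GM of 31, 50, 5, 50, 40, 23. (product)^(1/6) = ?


Product = 31 × 50 × 5 × 50 × 40 × 23 = 356500000
GM = 356500000^(1/6) = 26.6283

GM = 26.6283


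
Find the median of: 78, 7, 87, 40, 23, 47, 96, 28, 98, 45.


Sorted: 7, 23, 28, 40, 45, 47, 78, 87, 96, 98
n = 10 (even)
Middle values: 45 and 47
Median = (45+47)/2 = 46.0000

Median = 46.0000


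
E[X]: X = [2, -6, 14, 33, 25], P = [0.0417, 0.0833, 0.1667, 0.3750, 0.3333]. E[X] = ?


E[X] = 2*0.0417 - 6*0.0833 + 14*0.1667 + 33*0.3750 + 25*0.3333
= 0.0834 - 0.4998 + 2.3338 + 12.3750 + 8.3325
= 22.6249

E[X] = 22.6249


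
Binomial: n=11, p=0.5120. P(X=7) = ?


C(11,7) = 330
p^7 = 0.009223
(1-p)^4 = 0.056713
P = 330 * 0.009223 * 0.056713 = 0.1726

P(X=7) = 0.1726


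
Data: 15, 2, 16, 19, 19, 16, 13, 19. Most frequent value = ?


Frequencies: 2:1, 13:1, 15:1, 16:2, 19:3
Max frequency = 3
Mode = 19

Mode = 19


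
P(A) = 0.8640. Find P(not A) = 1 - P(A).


P(not A) = 1 - 0.8640 = 0.1360

P(not A) = 0.1360


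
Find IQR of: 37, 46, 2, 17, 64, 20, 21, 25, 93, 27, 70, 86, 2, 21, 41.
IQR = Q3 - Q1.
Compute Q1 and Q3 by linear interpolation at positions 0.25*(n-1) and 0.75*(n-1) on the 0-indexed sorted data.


Sorted: 2, 2, 17, 20, 21, 21, 25, 27, 37, 41, 46, 64, 70, 86, 93
Q1 (25th %ile) = 20.5000
Q3 (75th %ile) = 55.0000
IQR = 55.0000 - 20.5000 = 34.5000

IQR = 34.5000


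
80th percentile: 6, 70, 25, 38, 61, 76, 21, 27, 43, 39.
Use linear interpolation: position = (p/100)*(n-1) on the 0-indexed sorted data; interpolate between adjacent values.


Sorted: 6, 21, 25, 27, 38, 39, 43, 61, 70, 76
n = 10
Index = 80/100 * 9 = 7.2000
Lower = data[7] = 61, Upper = data[8] = 70
P80 = 61 + 0.2000*(9) = 62.8000

P80 = 62.8000


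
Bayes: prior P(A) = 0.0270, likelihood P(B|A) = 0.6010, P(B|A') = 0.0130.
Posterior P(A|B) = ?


P(B) = P(B|A)*P(A) + P(B|A')*P(A')
= 0.6010*0.0270 + 0.0130*0.9730
= 0.016227 + 0.012649 = 0.028876
P(A|B) = 0.016227/0.028876 = 0.5620

P(A|B) = 0.5620


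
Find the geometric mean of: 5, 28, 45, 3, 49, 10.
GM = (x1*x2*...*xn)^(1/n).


Product = 5 × 28 × 45 × 3 × 49 × 10 = 9261000
GM = 9261000^(1/6) = 14.4914

GM = 14.4914


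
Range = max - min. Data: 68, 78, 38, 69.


Max = 78, Min = 38
Range = 78 - 38 = 40

Range = 40


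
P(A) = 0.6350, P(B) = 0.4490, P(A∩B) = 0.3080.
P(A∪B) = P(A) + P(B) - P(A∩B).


P(A∪B) = 0.6350 + 0.4490 - 0.3080
= 1.0840 - 0.3080
= 0.7760

P(A∪B) = 0.7760


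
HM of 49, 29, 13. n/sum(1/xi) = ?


Sum of reciprocals = 1/49 + 1/29 + 1/13 = 0.131814
HM = 3/0.131814 = 22.7593

HM = 22.7593


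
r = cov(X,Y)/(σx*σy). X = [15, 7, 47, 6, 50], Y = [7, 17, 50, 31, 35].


Mean X = 25.0000, Mean Y = 28.0000
SD X = 19.462785, SD Y = 14.859340
Cov = 202.000000
r = 202.000000/(19.462785*14.859340) = 0.6985

r = 0.6985


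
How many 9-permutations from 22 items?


P(22,9) = 22!/13!
= 1124000727777607680000/6227020800
= 180503769600

P(22,9) = 180503769600


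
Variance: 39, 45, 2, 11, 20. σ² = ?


Mean = 23.4000
Squared deviations: 243.3600, 466.5600, 457.9600, 153.7600, 11.5600
Sum = 1333.2000
Variance = 1333.2000/5 = 266.6400

Variance = 266.6400


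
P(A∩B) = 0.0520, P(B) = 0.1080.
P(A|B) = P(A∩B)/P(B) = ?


P(A|B) = 0.0520/0.1080 = 0.4815

P(A|B) = 0.4815


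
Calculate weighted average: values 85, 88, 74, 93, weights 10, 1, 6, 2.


Numerator = 85*10 + 88*1 + 74*6 + 93*2 = 1568
Denominator = 10 + 1 + 6 + 2 = 19
WM = 1568/19 = 82.5263

WM = 82.5263


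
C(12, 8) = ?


C(12,8) = 12!/(8! × 4!)
= 479001600/(40320 × 24)
= 495

C(12,8) = 495


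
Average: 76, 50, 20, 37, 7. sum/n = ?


Sum = 76 + 50 + 20 + 37 + 7 = 190
n = 5
Mean = 190/5 = 38.0000

Mean = 38.0000


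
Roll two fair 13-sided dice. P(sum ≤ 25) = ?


Total outcomes = 13×13 = 169
Favorable (sum ≤ 25): 168
P = 168/169 = 0.9941

P = 0.9941


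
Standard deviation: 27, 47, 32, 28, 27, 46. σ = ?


Mean = 34.5000
Variance = 74.9167
SD = sqrt(74.9167) = 8.6554

SD = 8.6554


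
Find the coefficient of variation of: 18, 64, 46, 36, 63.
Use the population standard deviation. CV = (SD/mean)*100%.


Mean = 45.4000
SD = 17.2928
CV = (17.2928/45.4000)*100 = 38.0898%

CV = 38.0898%


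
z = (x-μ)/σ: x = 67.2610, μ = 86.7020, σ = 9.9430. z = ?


z = (67.2610 - 86.7020)/9.9430
= -19.4410/9.9430
= -1.9552

z = -1.9552


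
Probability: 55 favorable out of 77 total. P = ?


P = 55/77 = 0.7143

P = 0.7143


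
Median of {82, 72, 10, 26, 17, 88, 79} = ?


Sorted: 10, 17, 26, 72, 79, 82, 88
n = 7 (odd)
Middle value = 72

Median = 72


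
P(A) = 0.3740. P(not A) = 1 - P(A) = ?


P(not A) = 1 - 0.3740 = 0.6260

P(not A) = 0.6260


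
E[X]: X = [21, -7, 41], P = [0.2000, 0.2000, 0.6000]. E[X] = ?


E[X] = 21*0.2000 - 7*0.2000 + 41*0.6000
= 4.2000 - 1.4000 + 24.6000
= 27.4000

E[X] = 27.4000


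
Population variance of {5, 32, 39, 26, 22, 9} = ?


Mean = 22.1667
Squared deviations: 294.6944, 96.6944, 283.3611, 14.6944, 0.0278, 173.3611
Sum = 862.8333
Variance = 862.8333/6 = 143.8056

Variance = 143.8056


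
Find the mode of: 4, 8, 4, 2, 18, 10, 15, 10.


Frequencies: 2:1, 4:2, 8:1, 10:2, 15:1, 18:1
Max frequency = 2
Mode = 4, 10

Mode = 4, 10


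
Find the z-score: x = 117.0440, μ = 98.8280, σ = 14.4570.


z = (117.0440 - 98.8280)/14.4570
= 18.2160/14.4570
= 1.2600

z = 1.2600


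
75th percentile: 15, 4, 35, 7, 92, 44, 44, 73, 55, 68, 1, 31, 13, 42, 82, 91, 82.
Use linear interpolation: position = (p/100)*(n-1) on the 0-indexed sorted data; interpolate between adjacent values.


Sorted: 1, 4, 7, 13, 15, 31, 35, 42, 44, 44, 55, 68, 73, 82, 82, 91, 92
n = 17
Index = 75/100 * 16 = 12.0000
Lower = data[12] = 73, Upper = data[13] = 82
P75 = 73 + 0*(9) = 73.0000

P75 = 73.0000


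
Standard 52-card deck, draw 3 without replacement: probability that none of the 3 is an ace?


P(no aces) = (48/52) × (47/51) × (46/50)
= 0.7826

P = 0.7826


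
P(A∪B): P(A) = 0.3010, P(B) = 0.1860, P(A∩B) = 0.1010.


P(A∪B) = 0.3010 + 0.1860 - 0.1010
= 0.4870 - 0.1010
= 0.3860

P(A∪B) = 0.3860


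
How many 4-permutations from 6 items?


P(6,4) = 6!/2!
= 720/2
= 360

P(6,4) = 360


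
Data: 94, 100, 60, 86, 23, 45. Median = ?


Sorted: 23, 45, 60, 86, 94, 100
n = 6 (even)
Middle values: 60 and 86
Median = (60+86)/2 = 73.0000

Median = 73.0000


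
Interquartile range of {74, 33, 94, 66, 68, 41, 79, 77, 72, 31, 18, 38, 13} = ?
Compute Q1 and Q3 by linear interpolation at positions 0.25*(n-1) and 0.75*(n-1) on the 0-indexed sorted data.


Sorted: 13, 18, 31, 33, 38, 41, 66, 68, 72, 74, 77, 79, 94
Q1 (25th %ile) = 33.0000
Q3 (75th %ile) = 74.0000
IQR = 74.0000 - 33.0000 = 41.0000

IQR = 41.0000


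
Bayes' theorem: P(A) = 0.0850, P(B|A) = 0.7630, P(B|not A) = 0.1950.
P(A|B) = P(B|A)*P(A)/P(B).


P(B) = P(B|A)*P(A) + P(B|A')*P(A')
= 0.7630*0.0850 + 0.1950*0.9150
= 0.064855 + 0.178425 = 0.243280
P(A|B) = 0.064855/0.243280 = 0.2666

P(A|B) = 0.2666


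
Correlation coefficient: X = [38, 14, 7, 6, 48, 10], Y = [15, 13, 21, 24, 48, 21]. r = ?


Mean X = 20.5000, Mean Y = 23.6667
SD X = 16.368160, SD Y = 11.513277
Cov = 107.666667
r = 107.666667/(16.368160*11.513277) = 0.5713

r = 0.5713


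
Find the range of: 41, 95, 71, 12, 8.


Max = 95, Min = 8
Range = 95 - 8 = 87

Range = 87


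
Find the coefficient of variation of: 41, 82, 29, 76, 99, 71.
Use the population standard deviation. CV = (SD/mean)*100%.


Mean = 66.3333
SD = 24.0254
CV = (24.0254/66.3333)*100 = 36.2193%

CV = 36.2193%


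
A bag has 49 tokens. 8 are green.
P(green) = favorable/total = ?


P = 8/49 = 0.1633

P = 0.1633


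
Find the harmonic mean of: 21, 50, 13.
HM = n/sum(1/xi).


Sum of reciprocals = 1/21 + 1/50 + 1/13 = 0.144542
HM = 3/0.144542 = 20.7552

HM = 20.7552


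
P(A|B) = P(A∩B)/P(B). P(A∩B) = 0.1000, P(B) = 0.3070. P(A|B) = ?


P(A|B) = 0.1000/0.3070 = 0.3257

P(A|B) = 0.3257


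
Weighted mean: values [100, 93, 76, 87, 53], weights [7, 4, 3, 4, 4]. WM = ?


Numerator = 100*7 + 93*4 + 76*3 + 87*4 + 53*4 = 1860
Denominator = 7 + 4 + 3 + 4 + 4 = 22
WM = 1860/22 = 84.5455

WM = 84.5455


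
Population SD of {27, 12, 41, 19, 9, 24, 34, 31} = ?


Mean = 24.6250
Variance = 104.7344
SD = sqrt(104.7344) = 10.2340

SD = 10.2340


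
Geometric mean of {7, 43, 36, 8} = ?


Product = 7 × 43 × 36 × 8 = 86688
GM = 86688^(1/4) = 17.1589

GM = 17.1589


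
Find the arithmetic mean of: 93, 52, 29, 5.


Sum = 93 + 52 + 29 + 5 = 179
n = 4
Mean = 179/4 = 44.7500

Mean = 44.7500


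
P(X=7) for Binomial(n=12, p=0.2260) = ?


C(12,7) = 792
p^7 = 3.011335e-05
(1-p)^5 = 0.277782
P = 792 * 3.011335e-05 * 0.277782 = 0.0066

P(X=7) = 0.0066


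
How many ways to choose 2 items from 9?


C(9,2) = 9!/(2! × 7!)
= 362880/(2 × 5040)
= 36

C(9,2) = 36


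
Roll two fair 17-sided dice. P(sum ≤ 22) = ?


Total outcomes = 17×17 = 289
Favorable (sum ≤ 22): 211
P = 211/289 = 0.7301

P = 0.7301


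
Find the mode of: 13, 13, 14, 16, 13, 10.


Frequencies: 10:1, 13:3, 14:1, 16:1
Max frequency = 3
Mode = 13

Mode = 13


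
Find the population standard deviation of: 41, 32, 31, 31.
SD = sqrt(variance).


Mean = 33.7500
Variance = 17.6875
SD = sqrt(17.6875) = 4.2057

SD = 4.2057


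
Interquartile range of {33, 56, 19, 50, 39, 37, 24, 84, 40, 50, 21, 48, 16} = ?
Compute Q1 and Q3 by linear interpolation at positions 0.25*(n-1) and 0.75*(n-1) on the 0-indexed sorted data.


Sorted: 16, 19, 21, 24, 33, 37, 39, 40, 48, 50, 50, 56, 84
Q1 (25th %ile) = 24.0000
Q3 (75th %ile) = 50.0000
IQR = 50.0000 - 24.0000 = 26.0000

IQR = 26.0000


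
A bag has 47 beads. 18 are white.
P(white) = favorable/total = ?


P = 18/47 = 0.3830

P = 0.3830


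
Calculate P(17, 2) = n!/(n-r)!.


P(17,2) = 17!/15!
= 355687428096000/1307674368000
= 272

P(17,2) = 272


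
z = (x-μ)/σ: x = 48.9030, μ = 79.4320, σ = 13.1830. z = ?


z = (48.9030 - 79.4320)/13.1830
= -30.5290/13.1830
= -2.3158

z = -2.3158


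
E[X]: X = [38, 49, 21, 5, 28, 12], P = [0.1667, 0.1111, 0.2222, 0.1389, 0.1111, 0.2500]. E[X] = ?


E[X] = 38*0.1667 + 49*0.1111 + 21*0.2222 + 5*0.1389 + 28*0.1111 + 12*0.2500
= 6.3346 + 5.4439 + 4.6662 + 0.6945 + 3.1108 + 3.0000
= 23.2500

E[X] = 23.2500


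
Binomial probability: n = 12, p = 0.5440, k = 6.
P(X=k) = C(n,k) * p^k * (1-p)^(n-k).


C(12,6) = 924
p^6 = 0.025918
(1-p)^6 = 0.008991
P = 924 * 0.025918 * 0.008991 = 0.2153

P(X=6) = 0.2153


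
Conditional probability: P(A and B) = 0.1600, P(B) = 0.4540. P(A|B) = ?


P(A|B) = 0.1600/0.4540 = 0.3524

P(A|B) = 0.3524


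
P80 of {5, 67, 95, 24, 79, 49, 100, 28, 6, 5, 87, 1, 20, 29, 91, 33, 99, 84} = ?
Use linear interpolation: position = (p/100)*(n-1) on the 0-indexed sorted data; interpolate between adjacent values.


Sorted: 1, 5, 5, 6, 20, 24, 28, 29, 33, 49, 67, 79, 84, 87, 91, 95, 99, 100
n = 18
Index = 80/100 * 17 = 13.6000
Lower = data[13] = 87, Upper = data[14] = 91
P80 = 87 + 0.6000*(4) = 89.4000

P80 = 89.4000


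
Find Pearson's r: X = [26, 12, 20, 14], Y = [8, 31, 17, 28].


Mean X = 18.0000, Mean Y = 21.0000
SD X = 5.477226, SD Y = 9.137833
Cov = -50.000000
r = -50.000000/(5.477226*9.137833) = -0.9990

r = -0.9990


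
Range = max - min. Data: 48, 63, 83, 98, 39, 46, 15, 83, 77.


Max = 98, Min = 15
Range = 98 - 15 = 83

Range = 83


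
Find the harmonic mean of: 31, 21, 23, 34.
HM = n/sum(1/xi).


Sum of reciprocals = 1/31 + 1/21 + 1/23 + 1/34 = 0.152767
HM = 4/0.152767 = 26.1836

HM = 26.1836


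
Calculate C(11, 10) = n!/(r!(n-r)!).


C(11,10) = 11!/(10! × 1!)
= 39916800/(3628800 × 1)
= 11

C(11,10) = 11


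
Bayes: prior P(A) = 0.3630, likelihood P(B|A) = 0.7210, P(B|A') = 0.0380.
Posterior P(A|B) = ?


P(B) = P(B|A)*P(A) + P(B|A')*P(A')
= 0.7210*0.3630 + 0.0380*0.6370
= 0.261723 + 0.024206 = 0.285929
P(A|B) = 0.261723/0.285929 = 0.9153

P(A|B) = 0.9153


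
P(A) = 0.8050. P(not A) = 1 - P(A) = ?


P(not A) = 1 - 0.8050 = 0.1950

P(not A) = 0.1950


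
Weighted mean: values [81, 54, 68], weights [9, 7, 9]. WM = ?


Numerator = 81*9 + 54*7 + 68*9 = 1719
Denominator = 9 + 7 + 9 = 25
WM = 1719/25 = 68.7600

WM = 68.7600


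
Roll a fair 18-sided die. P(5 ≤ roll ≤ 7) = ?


Favorable outcomes (5 ≤ roll ≤ 7): 3
Total outcomes = 18
P = 3/18 = 0.1667

P = 0.1667


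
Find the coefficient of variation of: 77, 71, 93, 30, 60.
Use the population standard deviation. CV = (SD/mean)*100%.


Mean = 66.2000
SD = 21.0086
CV = (21.0086/66.2000)*100 = 31.7350%

CV = 31.7350%


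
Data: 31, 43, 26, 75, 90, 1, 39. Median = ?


Sorted: 1, 26, 31, 39, 43, 75, 90
n = 7 (odd)
Middle value = 39

Median = 39


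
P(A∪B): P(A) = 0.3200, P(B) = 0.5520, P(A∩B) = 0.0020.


P(A∪B) = 0.3200 + 0.5520 - 0.0020
= 0.8720 - 0.0020
= 0.8700

P(A∪B) = 0.8700


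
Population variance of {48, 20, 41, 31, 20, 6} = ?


Mean = 27.6667
Squared deviations: 413.4444, 58.7778, 177.7778, 11.1111, 58.7778, 469.4444
Sum = 1189.3333
Variance = 1189.3333/6 = 198.2222

Variance = 198.2222


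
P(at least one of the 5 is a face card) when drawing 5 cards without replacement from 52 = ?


P(at least one) = 1 - P(none)
P(none) = (40/52) × (39/51) × (38/50) × (37/49) × (36/48) = 0.253181
P(at least one) = 1 - 0.253181 = 0.7468

P = 0.7468


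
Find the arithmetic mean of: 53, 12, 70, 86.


Sum = 53 + 12 + 70 + 86 = 221
n = 4
Mean = 221/4 = 55.2500

Mean = 55.2500


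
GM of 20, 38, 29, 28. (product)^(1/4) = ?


Product = 20 × 38 × 29 × 28 = 617120
GM = 617120^(1/4) = 28.0280

GM = 28.0280


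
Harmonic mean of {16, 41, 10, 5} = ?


Sum of reciprocals = 1/16 + 1/41 + 1/10 + 1/5 = 0.386890
HM = 4/0.386890 = 10.3388

HM = 10.3388


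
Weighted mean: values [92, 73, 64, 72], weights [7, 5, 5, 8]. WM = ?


Numerator = 92*7 + 73*5 + 64*5 + 72*8 = 1905
Denominator = 7 + 5 + 5 + 8 = 25
WM = 1905/25 = 76.2000

WM = 76.2000


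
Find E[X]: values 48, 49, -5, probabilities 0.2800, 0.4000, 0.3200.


E[X] = 48*0.2800 + 49*0.4000 - 5*0.3200
= 13.4400 + 19.6000 - 1.6000
= 31.4400

E[X] = 31.4400


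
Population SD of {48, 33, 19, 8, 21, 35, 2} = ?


Mean = 23.7143
Variance = 221.6327
SD = sqrt(221.6327) = 14.8873

SD = 14.8873


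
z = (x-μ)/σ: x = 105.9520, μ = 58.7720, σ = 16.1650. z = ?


z = (105.9520 - 58.7720)/16.1650
= 47.1800/16.1650
= 2.9187

z = 2.9187


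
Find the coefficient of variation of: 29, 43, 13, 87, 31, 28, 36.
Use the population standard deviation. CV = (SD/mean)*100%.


Mean = 38.1429
SD = 21.6625
CV = (21.6625/38.1429)*100 = 56.7932%

CV = 56.7932%


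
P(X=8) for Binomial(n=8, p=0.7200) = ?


C(8,8) = 1
p^8 = 0.072220
(1-p)^0 = 1.000000
P = 1 * 0.072220 * 1.000000 = 0.0722

P(X=8) = 0.0722


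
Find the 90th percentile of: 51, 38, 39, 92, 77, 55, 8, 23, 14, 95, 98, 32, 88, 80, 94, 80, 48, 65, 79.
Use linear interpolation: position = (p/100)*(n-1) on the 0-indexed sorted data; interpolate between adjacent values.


Sorted: 8, 14, 23, 32, 38, 39, 48, 51, 55, 65, 77, 79, 80, 80, 88, 92, 94, 95, 98
n = 19
Index = 90/100 * 18 = 16.2000
Lower = data[16] = 94, Upper = data[17] = 95
P90 = 94 + 0.2000*(1) = 94.2000

P90 = 94.2000


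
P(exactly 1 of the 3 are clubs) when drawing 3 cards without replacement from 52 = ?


Hypergeometric: P(X=1) = C(13,1)·C(39,2) / C(52,3)
= 13 × 741 / 22100
= 9633/22100 = 0.4359

P = 0.4359


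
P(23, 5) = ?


P(23,5) = 23!/18!
= 25852016738884976640000/6402373705728000
= 4037880

P(23,5) = 4037880


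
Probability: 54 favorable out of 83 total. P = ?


P = 54/83 = 0.6506

P = 0.6506


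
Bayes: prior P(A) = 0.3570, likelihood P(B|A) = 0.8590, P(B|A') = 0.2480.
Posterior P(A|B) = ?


P(B) = P(B|A)*P(A) + P(B|A')*P(A')
= 0.8590*0.3570 + 0.2480*0.6430
= 0.306663 + 0.159464 = 0.466127
P(A|B) = 0.306663/0.466127 = 0.6579

P(A|B) = 0.6579


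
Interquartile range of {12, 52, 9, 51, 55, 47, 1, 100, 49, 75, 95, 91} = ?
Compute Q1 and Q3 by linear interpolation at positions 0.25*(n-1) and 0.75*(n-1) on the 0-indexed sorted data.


Sorted: 1, 9, 12, 47, 49, 51, 52, 55, 75, 91, 95, 100
Q1 (25th %ile) = 38.2500
Q3 (75th %ile) = 79.0000
IQR = 79.0000 - 38.2500 = 40.7500

IQR = 40.7500


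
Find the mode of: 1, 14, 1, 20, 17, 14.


Frequencies: 1:2, 14:2, 17:1, 20:1
Max frequency = 2
Mode = 1, 14

Mode = 1, 14


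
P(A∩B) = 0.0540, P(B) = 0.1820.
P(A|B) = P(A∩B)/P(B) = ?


P(A|B) = 0.0540/0.1820 = 0.2967

P(A|B) = 0.2967


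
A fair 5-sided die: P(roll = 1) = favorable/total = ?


Favorable outcomes (roll = 1): 1
Total outcomes = 5
P = 1/5 = 0.2000

P = 0.2000


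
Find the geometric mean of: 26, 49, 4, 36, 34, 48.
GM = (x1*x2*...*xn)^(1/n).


Product = 26 × 49 × 4 × 36 × 34 × 48 = 299400192
GM = 299400192^(1/6) = 25.8648

GM = 25.8648


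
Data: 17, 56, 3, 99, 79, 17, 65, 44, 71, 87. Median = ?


Sorted: 3, 17, 17, 44, 56, 65, 71, 79, 87, 99
n = 10 (even)
Middle values: 56 and 65
Median = (56+65)/2 = 60.5000

Median = 60.5000


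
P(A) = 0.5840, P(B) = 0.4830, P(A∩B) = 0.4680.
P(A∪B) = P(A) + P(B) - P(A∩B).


P(A∪B) = 0.5840 + 0.4830 - 0.4680
= 1.0670 - 0.4680
= 0.5990

P(A∪B) = 0.5990


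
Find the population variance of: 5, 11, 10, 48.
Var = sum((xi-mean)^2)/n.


Mean = 18.5000
Squared deviations: 182.2500, 56.2500, 72.2500, 870.2500
Sum = 1181.0000
Variance = 1181.0000/4 = 295.2500

Variance = 295.2500


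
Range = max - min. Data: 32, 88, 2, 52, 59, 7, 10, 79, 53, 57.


Max = 88, Min = 2
Range = 88 - 2 = 86

Range = 86


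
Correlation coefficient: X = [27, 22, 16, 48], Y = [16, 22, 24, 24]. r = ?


Mean X = 28.2500, Mean Y = 21.5000
SD X = 12.049378, SD Y = 3.278719
Cov = 5.625000
r = 5.625000/(12.049378*3.278719) = 0.1424

r = 0.1424


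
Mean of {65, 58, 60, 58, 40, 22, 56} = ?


Sum = 65 + 58 + 60 + 58 + 40 + 22 + 56 = 359
n = 7
Mean = 359/7 = 51.2857

Mean = 51.2857


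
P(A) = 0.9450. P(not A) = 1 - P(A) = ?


P(not A) = 1 - 0.9450 = 0.0550

P(not A) = 0.0550


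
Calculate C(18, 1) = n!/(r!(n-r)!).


C(18,1) = 18!/(1! × 17!)
= 6402373705728000/(1 × 355687428096000)
= 18

C(18,1) = 18


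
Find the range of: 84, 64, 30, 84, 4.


Max = 84, Min = 4
Range = 84 - 4 = 80

Range = 80


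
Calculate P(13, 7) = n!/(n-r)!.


P(13,7) = 13!/6!
= 6227020800/720
= 8648640

P(13,7) = 8648640


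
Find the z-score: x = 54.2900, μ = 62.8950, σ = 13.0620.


z = (54.2900 - 62.8950)/13.0620
= -8.6050/13.0620
= -0.6588

z = -0.6588


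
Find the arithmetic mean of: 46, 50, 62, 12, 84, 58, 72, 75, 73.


Sum = 46 + 50 + 62 + 12 + 84 + 58 + 72 + 75 + 73 = 532
n = 9
Mean = 532/9 = 59.1111

Mean = 59.1111


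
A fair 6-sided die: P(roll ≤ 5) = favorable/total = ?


Favorable outcomes (roll ≤ 5): 5
Total outcomes = 6
P = 5/6 = 0.8333

P = 0.8333


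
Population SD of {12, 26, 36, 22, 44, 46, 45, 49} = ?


Mean = 35.0000
Variance = 159.7500
SD = sqrt(159.7500) = 12.6392

SD = 12.6392


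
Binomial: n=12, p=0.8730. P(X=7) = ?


C(12,7) = 792
p^7 = 0.386456
(1-p)^5 = 3.303837e-05
P = 792 * 0.386456 * 3.303837e-05 = 0.0101

P(X=7) = 0.0101


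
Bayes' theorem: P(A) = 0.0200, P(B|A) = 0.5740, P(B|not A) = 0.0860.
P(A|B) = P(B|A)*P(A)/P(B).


P(B) = P(B|A)*P(A) + P(B|A')*P(A')
= 0.5740*0.0200 + 0.0860*0.9800
= 0.011480 + 0.084280 = 0.095760
P(A|B) = 0.011480/0.095760 = 0.1199

P(A|B) = 0.1199


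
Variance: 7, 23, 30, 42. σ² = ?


Mean = 25.5000
Squared deviations: 342.2500, 6.2500, 20.2500, 272.2500
Sum = 641.0000
Variance = 641.0000/4 = 160.2500

Variance = 160.2500


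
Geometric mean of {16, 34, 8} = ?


Product = 16 × 34 × 8 = 4352
GM = 4352^(1/3) = 16.3266

GM = 16.3266


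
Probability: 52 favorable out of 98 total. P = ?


P = 52/98 = 0.5306

P = 0.5306


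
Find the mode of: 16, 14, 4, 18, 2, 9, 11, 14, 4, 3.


Frequencies: 2:1, 3:1, 4:2, 9:1, 11:1, 14:2, 16:1, 18:1
Max frequency = 2
Mode = 4, 14

Mode = 4, 14


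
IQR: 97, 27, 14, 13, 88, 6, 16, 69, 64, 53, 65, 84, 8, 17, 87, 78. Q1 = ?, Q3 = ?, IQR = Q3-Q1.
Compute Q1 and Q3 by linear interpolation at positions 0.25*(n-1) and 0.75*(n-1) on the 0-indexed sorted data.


Sorted: 6, 8, 13, 14, 16, 17, 27, 53, 64, 65, 69, 78, 84, 87, 88, 97
Q1 (25th %ile) = 15.5000
Q3 (75th %ile) = 79.5000
IQR = 79.5000 - 15.5000 = 64.0000

IQR = 64.0000


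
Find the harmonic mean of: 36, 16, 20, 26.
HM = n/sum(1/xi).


Sum of reciprocals = 1/36 + 1/16 + 1/20 + 1/26 = 0.178739
HM = 4/0.178739 = 22.3790

HM = 22.3790


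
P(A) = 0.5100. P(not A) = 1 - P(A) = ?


P(not A) = 1 - 0.5100 = 0.4900

P(not A) = 0.4900


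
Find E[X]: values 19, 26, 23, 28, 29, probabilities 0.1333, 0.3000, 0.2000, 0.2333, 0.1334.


E[X] = 19*0.1333 + 26*0.3000 + 23*0.2000 + 28*0.2333 + 29*0.1334
= 2.5327 + 7.8000 + 4.6000 + 6.5324 + 3.8686
= 25.3337

E[X] = 25.3337


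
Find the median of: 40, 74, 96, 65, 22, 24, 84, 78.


Sorted: 22, 24, 40, 65, 74, 78, 84, 96
n = 8 (even)
Middle values: 65 and 74
Median = (65+74)/2 = 69.5000

Median = 69.5000


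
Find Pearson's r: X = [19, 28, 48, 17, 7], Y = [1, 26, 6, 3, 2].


Mean X = 23.8000, Mean Y = 7.6000
SD X = 13.818828, SD Y = 9.350936
Cov = 39.120000
r = 39.120000/(13.818828*9.350936) = 0.3027

r = 0.3027


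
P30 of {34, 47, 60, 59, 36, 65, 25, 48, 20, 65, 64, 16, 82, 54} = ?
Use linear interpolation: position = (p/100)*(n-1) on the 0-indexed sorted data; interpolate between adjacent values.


Sorted: 16, 20, 25, 34, 36, 47, 48, 54, 59, 60, 64, 65, 65, 82
n = 14
Index = 30/100 * 13 = 3.9000
Lower = data[3] = 34, Upper = data[4] = 36
P30 = 34 + 0.9000*(2) = 35.8000

P30 = 35.8000
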